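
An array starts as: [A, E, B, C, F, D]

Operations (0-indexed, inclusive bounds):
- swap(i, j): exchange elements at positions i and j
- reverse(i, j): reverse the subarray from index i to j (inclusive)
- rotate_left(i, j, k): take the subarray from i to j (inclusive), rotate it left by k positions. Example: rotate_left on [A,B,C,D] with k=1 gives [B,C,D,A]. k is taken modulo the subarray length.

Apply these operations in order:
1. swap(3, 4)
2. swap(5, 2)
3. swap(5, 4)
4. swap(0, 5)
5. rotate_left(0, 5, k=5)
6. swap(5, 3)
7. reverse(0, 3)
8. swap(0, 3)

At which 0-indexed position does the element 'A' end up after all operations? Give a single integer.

After 1 (swap(3, 4)): [A, E, B, F, C, D]
After 2 (swap(5, 2)): [A, E, D, F, C, B]
After 3 (swap(5, 4)): [A, E, D, F, B, C]
After 4 (swap(0, 5)): [C, E, D, F, B, A]
After 5 (rotate_left(0, 5, k=5)): [A, C, E, D, F, B]
After 6 (swap(5, 3)): [A, C, E, B, F, D]
After 7 (reverse(0, 3)): [B, E, C, A, F, D]
After 8 (swap(0, 3)): [A, E, C, B, F, D]

Answer: 0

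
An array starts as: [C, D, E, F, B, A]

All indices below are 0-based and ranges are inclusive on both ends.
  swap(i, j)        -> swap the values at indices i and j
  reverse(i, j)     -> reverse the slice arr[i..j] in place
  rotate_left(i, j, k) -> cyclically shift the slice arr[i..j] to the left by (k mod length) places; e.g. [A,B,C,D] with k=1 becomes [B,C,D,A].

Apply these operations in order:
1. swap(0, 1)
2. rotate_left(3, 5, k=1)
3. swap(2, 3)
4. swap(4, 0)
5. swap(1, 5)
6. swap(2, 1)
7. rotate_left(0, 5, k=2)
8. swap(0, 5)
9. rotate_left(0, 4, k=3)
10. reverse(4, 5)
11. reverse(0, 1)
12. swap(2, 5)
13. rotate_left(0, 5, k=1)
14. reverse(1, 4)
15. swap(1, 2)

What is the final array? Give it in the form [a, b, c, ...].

After 1 (swap(0, 1)): [D, C, E, F, B, A]
After 2 (rotate_left(3, 5, k=1)): [D, C, E, B, A, F]
After 3 (swap(2, 3)): [D, C, B, E, A, F]
After 4 (swap(4, 0)): [A, C, B, E, D, F]
After 5 (swap(1, 5)): [A, F, B, E, D, C]
After 6 (swap(2, 1)): [A, B, F, E, D, C]
After 7 (rotate_left(0, 5, k=2)): [F, E, D, C, A, B]
After 8 (swap(0, 5)): [B, E, D, C, A, F]
After 9 (rotate_left(0, 4, k=3)): [C, A, B, E, D, F]
After 10 (reverse(4, 5)): [C, A, B, E, F, D]
After 11 (reverse(0, 1)): [A, C, B, E, F, D]
After 12 (swap(2, 5)): [A, C, D, E, F, B]
After 13 (rotate_left(0, 5, k=1)): [C, D, E, F, B, A]
After 14 (reverse(1, 4)): [C, B, F, E, D, A]
After 15 (swap(1, 2)): [C, F, B, E, D, A]

Answer: [C, F, B, E, D, A]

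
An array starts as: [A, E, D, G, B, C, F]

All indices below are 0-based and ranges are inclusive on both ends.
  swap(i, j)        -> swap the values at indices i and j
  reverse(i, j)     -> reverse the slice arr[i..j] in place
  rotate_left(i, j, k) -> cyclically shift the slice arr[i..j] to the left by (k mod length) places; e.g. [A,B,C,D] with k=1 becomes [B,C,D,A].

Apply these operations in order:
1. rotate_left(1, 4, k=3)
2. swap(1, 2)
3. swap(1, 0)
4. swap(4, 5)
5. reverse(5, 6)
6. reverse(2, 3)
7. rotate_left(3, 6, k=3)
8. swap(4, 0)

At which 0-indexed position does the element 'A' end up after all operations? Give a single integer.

Answer: 1

Derivation:
After 1 (rotate_left(1, 4, k=3)): [A, B, E, D, G, C, F]
After 2 (swap(1, 2)): [A, E, B, D, G, C, F]
After 3 (swap(1, 0)): [E, A, B, D, G, C, F]
After 4 (swap(4, 5)): [E, A, B, D, C, G, F]
After 5 (reverse(5, 6)): [E, A, B, D, C, F, G]
After 6 (reverse(2, 3)): [E, A, D, B, C, F, G]
After 7 (rotate_left(3, 6, k=3)): [E, A, D, G, B, C, F]
After 8 (swap(4, 0)): [B, A, D, G, E, C, F]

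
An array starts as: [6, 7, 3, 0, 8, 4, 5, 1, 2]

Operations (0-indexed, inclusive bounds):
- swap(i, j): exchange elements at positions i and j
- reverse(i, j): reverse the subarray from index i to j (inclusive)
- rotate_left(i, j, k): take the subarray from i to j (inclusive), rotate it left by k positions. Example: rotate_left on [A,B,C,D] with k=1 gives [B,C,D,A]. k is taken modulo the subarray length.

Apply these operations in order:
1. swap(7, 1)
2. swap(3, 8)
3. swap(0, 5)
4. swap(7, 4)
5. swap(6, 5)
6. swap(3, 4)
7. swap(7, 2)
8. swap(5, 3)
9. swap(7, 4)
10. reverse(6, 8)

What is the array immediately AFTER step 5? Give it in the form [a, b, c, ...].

After 1 (swap(7, 1)): [6, 1, 3, 0, 8, 4, 5, 7, 2]
After 2 (swap(3, 8)): [6, 1, 3, 2, 8, 4, 5, 7, 0]
After 3 (swap(0, 5)): [4, 1, 3, 2, 8, 6, 5, 7, 0]
After 4 (swap(7, 4)): [4, 1, 3, 2, 7, 6, 5, 8, 0]
After 5 (swap(6, 5)): [4, 1, 3, 2, 7, 5, 6, 8, 0]

Answer: [4, 1, 3, 2, 7, 5, 6, 8, 0]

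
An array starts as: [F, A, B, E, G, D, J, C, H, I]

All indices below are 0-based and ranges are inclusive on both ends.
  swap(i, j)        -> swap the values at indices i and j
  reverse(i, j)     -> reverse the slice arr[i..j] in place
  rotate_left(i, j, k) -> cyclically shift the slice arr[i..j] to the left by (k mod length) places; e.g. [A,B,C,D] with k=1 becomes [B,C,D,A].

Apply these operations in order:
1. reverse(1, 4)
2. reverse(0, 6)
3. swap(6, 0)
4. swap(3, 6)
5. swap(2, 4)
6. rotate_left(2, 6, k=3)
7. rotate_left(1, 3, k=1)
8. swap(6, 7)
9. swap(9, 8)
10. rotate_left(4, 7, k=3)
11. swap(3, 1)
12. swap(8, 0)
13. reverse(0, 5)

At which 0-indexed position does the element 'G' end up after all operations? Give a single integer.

Answer: 2

Derivation:
After 1 (reverse(1, 4)): [F, G, E, B, A, D, J, C, H, I]
After 2 (reverse(0, 6)): [J, D, A, B, E, G, F, C, H, I]
After 3 (swap(6, 0)): [F, D, A, B, E, G, J, C, H, I]
After 4 (swap(3, 6)): [F, D, A, J, E, G, B, C, H, I]
After 5 (swap(2, 4)): [F, D, E, J, A, G, B, C, H, I]
After 6 (rotate_left(2, 6, k=3)): [F, D, G, B, E, J, A, C, H, I]
After 7 (rotate_left(1, 3, k=1)): [F, G, B, D, E, J, A, C, H, I]
After 8 (swap(6, 7)): [F, G, B, D, E, J, C, A, H, I]
After 9 (swap(9, 8)): [F, G, B, D, E, J, C, A, I, H]
After 10 (rotate_left(4, 7, k=3)): [F, G, B, D, A, E, J, C, I, H]
After 11 (swap(3, 1)): [F, D, B, G, A, E, J, C, I, H]
After 12 (swap(8, 0)): [I, D, B, G, A, E, J, C, F, H]
After 13 (reverse(0, 5)): [E, A, G, B, D, I, J, C, F, H]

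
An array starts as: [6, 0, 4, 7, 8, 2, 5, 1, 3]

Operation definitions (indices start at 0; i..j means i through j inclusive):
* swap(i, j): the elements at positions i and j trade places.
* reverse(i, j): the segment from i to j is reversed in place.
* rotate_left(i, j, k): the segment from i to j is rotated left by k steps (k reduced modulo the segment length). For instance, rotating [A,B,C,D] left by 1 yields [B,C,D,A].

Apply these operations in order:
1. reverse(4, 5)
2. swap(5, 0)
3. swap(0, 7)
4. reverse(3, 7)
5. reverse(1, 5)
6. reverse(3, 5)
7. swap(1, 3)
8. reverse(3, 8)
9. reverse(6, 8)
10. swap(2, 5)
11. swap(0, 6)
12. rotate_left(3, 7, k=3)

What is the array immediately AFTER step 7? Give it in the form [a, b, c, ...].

After 1 (reverse(4, 5)): [6, 0, 4, 7, 2, 8, 5, 1, 3]
After 2 (swap(5, 0)): [8, 0, 4, 7, 2, 6, 5, 1, 3]
After 3 (swap(0, 7)): [1, 0, 4, 7, 2, 6, 5, 8, 3]
After 4 (reverse(3, 7)): [1, 0, 4, 8, 5, 6, 2, 7, 3]
After 5 (reverse(1, 5)): [1, 6, 5, 8, 4, 0, 2, 7, 3]
After 6 (reverse(3, 5)): [1, 6, 5, 0, 4, 8, 2, 7, 3]
After 7 (swap(1, 3)): [1, 0, 5, 6, 4, 8, 2, 7, 3]

Answer: [1, 0, 5, 6, 4, 8, 2, 7, 3]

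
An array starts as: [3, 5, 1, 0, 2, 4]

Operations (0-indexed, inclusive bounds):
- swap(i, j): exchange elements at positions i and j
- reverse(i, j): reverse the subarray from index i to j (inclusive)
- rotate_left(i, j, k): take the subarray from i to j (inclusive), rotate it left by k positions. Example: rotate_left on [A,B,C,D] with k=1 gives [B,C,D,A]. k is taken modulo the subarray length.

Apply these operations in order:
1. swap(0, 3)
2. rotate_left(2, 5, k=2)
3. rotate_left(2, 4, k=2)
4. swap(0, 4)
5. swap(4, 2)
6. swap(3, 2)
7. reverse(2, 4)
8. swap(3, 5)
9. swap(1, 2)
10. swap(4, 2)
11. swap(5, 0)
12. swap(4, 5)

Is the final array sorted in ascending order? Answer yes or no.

Answer: yes

Derivation:
After 1 (swap(0, 3)): [0, 5, 1, 3, 2, 4]
After 2 (rotate_left(2, 5, k=2)): [0, 5, 2, 4, 1, 3]
After 3 (rotate_left(2, 4, k=2)): [0, 5, 1, 2, 4, 3]
After 4 (swap(0, 4)): [4, 5, 1, 2, 0, 3]
After 5 (swap(4, 2)): [4, 5, 0, 2, 1, 3]
After 6 (swap(3, 2)): [4, 5, 2, 0, 1, 3]
After 7 (reverse(2, 4)): [4, 5, 1, 0, 2, 3]
After 8 (swap(3, 5)): [4, 5, 1, 3, 2, 0]
After 9 (swap(1, 2)): [4, 1, 5, 3, 2, 0]
After 10 (swap(4, 2)): [4, 1, 2, 3, 5, 0]
After 11 (swap(5, 0)): [0, 1, 2, 3, 5, 4]
After 12 (swap(4, 5)): [0, 1, 2, 3, 4, 5]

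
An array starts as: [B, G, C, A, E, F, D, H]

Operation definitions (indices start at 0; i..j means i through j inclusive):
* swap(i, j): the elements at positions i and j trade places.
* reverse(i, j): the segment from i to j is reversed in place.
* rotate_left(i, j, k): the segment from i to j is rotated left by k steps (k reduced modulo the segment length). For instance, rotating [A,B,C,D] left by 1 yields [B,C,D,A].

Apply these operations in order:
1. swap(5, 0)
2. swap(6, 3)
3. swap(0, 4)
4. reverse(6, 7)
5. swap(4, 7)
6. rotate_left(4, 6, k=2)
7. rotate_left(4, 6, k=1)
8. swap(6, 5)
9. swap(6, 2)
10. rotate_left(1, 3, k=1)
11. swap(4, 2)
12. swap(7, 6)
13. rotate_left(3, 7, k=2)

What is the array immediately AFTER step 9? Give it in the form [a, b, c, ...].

Answer: [E, G, B, D, A, H, C, F]

Derivation:
After 1 (swap(5, 0)): [F, G, C, A, E, B, D, H]
After 2 (swap(6, 3)): [F, G, C, D, E, B, A, H]
After 3 (swap(0, 4)): [E, G, C, D, F, B, A, H]
After 4 (reverse(6, 7)): [E, G, C, D, F, B, H, A]
After 5 (swap(4, 7)): [E, G, C, D, A, B, H, F]
After 6 (rotate_left(4, 6, k=2)): [E, G, C, D, H, A, B, F]
After 7 (rotate_left(4, 6, k=1)): [E, G, C, D, A, B, H, F]
After 8 (swap(6, 5)): [E, G, C, D, A, H, B, F]
After 9 (swap(6, 2)): [E, G, B, D, A, H, C, F]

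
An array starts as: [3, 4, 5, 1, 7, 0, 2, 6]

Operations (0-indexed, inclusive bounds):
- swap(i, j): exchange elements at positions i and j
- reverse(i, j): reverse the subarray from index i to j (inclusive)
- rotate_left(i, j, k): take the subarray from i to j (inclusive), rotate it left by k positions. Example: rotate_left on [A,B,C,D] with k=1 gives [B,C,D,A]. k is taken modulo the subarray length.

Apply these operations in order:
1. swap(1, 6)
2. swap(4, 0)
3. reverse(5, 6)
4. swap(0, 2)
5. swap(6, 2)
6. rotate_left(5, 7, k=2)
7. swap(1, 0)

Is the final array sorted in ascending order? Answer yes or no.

Answer: no

Derivation:
After 1 (swap(1, 6)): [3, 2, 5, 1, 7, 0, 4, 6]
After 2 (swap(4, 0)): [7, 2, 5, 1, 3, 0, 4, 6]
After 3 (reverse(5, 6)): [7, 2, 5, 1, 3, 4, 0, 6]
After 4 (swap(0, 2)): [5, 2, 7, 1, 3, 4, 0, 6]
After 5 (swap(6, 2)): [5, 2, 0, 1, 3, 4, 7, 6]
After 6 (rotate_left(5, 7, k=2)): [5, 2, 0, 1, 3, 6, 4, 7]
After 7 (swap(1, 0)): [2, 5, 0, 1, 3, 6, 4, 7]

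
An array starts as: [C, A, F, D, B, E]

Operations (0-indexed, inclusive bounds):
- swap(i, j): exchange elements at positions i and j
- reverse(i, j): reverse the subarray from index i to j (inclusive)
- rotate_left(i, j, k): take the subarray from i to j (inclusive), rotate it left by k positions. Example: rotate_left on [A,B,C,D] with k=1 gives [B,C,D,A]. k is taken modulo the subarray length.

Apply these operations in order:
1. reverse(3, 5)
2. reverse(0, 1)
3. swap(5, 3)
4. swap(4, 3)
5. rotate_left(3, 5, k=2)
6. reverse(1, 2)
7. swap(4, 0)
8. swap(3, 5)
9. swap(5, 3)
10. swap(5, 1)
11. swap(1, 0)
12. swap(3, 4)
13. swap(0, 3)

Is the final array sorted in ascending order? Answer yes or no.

Answer: yes

Derivation:
After 1 (reverse(3, 5)): [C, A, F, E, B, D]
After 2 (reverse(0, 1)): [A, C, F, E, B, D]
After 3 (swap(5, 3)): [A, C, F, D, B, E]
After 4 (swap(4, 3)): [A, C, F, B, D, E]
After 5 (rotate_left(3, 5, k=2)): [A, C, F, E, B, D]
After 6 (reverse(1, 2)): [A, F, C, E, B, D]
After 7 (swap(4, 0)): [B, F, C, E, A, D]
After 8 (swap(3, 5)): [B, F, C, D, A, E]
After 9 (swap(5, 3)): [B, F, C, E, A, D]
After 10 (swap(5, 1)): [B, D, C, E, A, F]
After 11 (swap(1, 0)): [D, B, C, E, A, F]
After 12 (swap(3, 4)): [D, B, C, A, E, F]
After 13 (swap(0, 3)): [A, B, C, D, E, F]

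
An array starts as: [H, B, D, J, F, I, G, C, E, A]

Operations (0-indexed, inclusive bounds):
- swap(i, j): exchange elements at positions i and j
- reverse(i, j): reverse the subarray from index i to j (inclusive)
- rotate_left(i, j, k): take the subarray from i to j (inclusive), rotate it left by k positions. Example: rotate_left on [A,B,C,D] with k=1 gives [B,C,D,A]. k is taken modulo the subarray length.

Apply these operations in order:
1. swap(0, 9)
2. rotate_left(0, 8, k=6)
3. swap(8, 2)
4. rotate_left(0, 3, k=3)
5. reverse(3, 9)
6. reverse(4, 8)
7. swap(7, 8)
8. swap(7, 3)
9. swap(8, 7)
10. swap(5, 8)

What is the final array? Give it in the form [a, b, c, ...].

After 1 (swap(0, 9)): [A, B, D, J, F, I, G, C, E, H]
After 2 (rotate_left(0, 8, k=6)): [G, C, E, A, B, D, J, F, I, H]
After 3 (swap(8, 2)): [G, C, I, A, B, D, J, F, E, H]
After 4 (rotate_left(0, 3, k=3)): [A, G, C, I, B, D, J, F, E, H]
After 5 (reverse(3, 9)): [A, G, C, H, E, F, J, D, B, I]
After 6 (reverse(4, 8)): [A, G, C, H, B, D, J, F, E, I]
After 7 (swap(7, 8)): [A, G, C, H, B, D, J, E, F, I]
After 8 (swap(7, 3)): [A, G, C, E, B, D, J, H, F, I]
After 9 (swap(8, 7)): [A, G, C, E, B, D, J, F, H, I]
After 10 (swap(5, 8)): [A, G, C, E, B, H, J, F, D, I]

Answer: [A, G, C, E, B, H, J, F, D, I]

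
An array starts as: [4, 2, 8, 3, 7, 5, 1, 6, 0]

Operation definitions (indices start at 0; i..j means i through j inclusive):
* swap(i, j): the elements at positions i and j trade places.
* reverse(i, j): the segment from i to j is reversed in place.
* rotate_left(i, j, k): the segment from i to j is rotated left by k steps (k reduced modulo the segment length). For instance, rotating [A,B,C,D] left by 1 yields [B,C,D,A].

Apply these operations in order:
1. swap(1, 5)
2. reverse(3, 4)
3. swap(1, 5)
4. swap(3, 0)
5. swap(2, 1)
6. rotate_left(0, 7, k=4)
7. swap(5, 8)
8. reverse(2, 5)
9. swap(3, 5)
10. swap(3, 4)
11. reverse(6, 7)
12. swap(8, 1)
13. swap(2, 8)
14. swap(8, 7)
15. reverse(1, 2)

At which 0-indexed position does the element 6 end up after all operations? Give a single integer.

Answer: 3

Derivation:
After 1 (swap(1, 5)): [4, 5, 8, 3, 7, 2, 1, 6, 0]
After 2 (reverse(3, 4)): [4, 5, 8, 7, 3, 2, 1, 6, 0]
After 3 (swap(1, 5)): [4, 2, 8, 7, 3, 5, 1, 6, 0]
After 4 (swap(3, 0)): [7, 2, 8, 4, 3, 5, 1, 6, 0]
After 5 (swap(2, 1)): [7, 8, 2, 4, 3, 5, 1, 6, 0]
After 6 (rotate_left(0, 7, k=4)): [3, 5, 1, 6, 7, 8, 2, 4, 0]
After 7 (swap(5, 8)): [3, 5, 1, 6, 7, 0, 2, 4, 8]
After 8 (reverse(2, 5)): [3, 5, 0, 7, 6, 1, 2, 4, 8]
After 9 (swap(3, 5)): [3, 5, 0, 1, 6, 7, 2, 4, 8]
After 10 (swap(3, 4)): [3, 5, 0, 6, 1, 7, 2, 4, 8]
After 11 (reverse(6, 7)): [3, 5, 0, 6, 1, 7, 4, 2, 8]
After 12 (swap(8, 1)): [3, 8, 0, 6, 1, 7, 4, 2, 5]
After 13 (swap(2, 8)): [3, 8, 5, 6, 1, 7, 4, 2, 0]
After 14 (swap(8, 7)): [3, 8, 5, 6, 1, 7, 4, 0, 2]
After 15 (reverse(1, 2)): [3, 5, 8, 6, 1, 7, 4, 0, 2]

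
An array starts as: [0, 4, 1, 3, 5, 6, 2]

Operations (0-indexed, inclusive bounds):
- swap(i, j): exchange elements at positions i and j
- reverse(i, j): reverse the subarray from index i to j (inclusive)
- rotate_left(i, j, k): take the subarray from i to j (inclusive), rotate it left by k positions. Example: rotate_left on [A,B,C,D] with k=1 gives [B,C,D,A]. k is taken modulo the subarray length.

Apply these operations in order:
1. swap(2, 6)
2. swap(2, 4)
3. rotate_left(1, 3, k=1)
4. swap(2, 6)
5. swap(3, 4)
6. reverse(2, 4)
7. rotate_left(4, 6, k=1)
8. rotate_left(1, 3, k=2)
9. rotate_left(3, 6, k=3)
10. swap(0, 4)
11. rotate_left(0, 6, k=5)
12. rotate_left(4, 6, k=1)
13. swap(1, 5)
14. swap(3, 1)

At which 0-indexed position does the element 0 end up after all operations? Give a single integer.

Answer: 3

Derivation:
After 1 (swap(2, 6)): [0, 4, 2, 3, 5, 6, 1]
After 2 (swap(2, 4)): [0, 4, 5, 3, 2, 6, 1]
After 3 (rotate_left(1, 3, k=1)): [0, 5, 3, 4, 2, 6, 1]
After 4 (swap(2, 6)): [0, 5, 1, 4, 2, 6, 3]
After 5 (swap(3, 4)): [0, 5, 1, 2, 4, 6, 3]
After 6 (reverse(2, 4)): [0, 5, 4, 2, 1, 6, 3]
After 7 (rotate_left(4, 6, k=1)): [0, 5, 4, 2, 6, 3, 1]
After 8 (rotate_left(1, 3, k=2)): [0, 2, 5, 4, 6, 3, 1]
After 9 (rotate_left(3, 6, k=3)): [0, 2, 5, 1, 4, 6, 3]
After 10 (swap(0, 4)): [4, 2, 5, 1, 0, 6, 3]
After 11 (rotate_left(0, 6, k=5)): [6, 3, 4, 2, 5, 1, 0]
After 12 (rotate_left(4, 6, k=1)): [6, 3, 4, 2, 1, 0, 5]
After 13 (swap(1, 5)): [6, 0, 4, 2, 1, 3, 5]
After 14 (swap(3, 1)): [6, 2, 4, 0, 1, 3, 5]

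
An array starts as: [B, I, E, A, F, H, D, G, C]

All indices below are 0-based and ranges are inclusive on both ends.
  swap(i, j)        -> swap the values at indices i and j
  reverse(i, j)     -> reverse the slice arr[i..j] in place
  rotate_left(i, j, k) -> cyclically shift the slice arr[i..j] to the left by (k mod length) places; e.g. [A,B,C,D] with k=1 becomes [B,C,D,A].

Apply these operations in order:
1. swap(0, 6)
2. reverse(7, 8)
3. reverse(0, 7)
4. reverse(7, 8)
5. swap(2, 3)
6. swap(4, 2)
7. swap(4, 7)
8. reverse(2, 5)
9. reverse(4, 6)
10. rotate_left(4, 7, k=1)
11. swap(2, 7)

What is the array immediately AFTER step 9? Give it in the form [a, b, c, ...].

Answer: [C, B, E, G, I, A, H, F, D]

Derivation:
After 1 (swap(0, 6)): [D, I, E, A, F, H, B, G, C]
After 2 (reverse(7, 8)): [D, I, E, A, F, H, B, C, G]
After 3 (reverse(0, 7)): [C, B, H, F, A, E, I, D, G]
After 4 (reverse(7, 8)): [C, B, H, F, A, E, I, G, D]
After 5 (swap(2, 3)): [C, B, F, H, A, E, I, G, D]
After 6 (swap(4, 2)): [C, B, A, H, F, E, I, G, D]
After 7 (swap(4, 7)): [C, B, A, H, G, E, I, F, D]
After 8 (reverse(2, 5)): [C, B, E, G, H, A, I, F, D]
After 9 (reverse(4, 6)): [C, B, E, G, I, A, H, F, D]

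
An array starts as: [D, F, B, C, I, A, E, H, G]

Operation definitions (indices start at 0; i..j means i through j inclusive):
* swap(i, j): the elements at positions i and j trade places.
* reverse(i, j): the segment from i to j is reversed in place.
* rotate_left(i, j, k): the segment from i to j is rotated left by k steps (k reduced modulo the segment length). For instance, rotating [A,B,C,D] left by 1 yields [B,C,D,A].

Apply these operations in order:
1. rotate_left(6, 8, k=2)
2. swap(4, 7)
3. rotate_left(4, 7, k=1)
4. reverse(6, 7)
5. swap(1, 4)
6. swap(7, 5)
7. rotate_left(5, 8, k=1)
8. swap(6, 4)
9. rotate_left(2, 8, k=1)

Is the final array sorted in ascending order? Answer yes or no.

After 1 (rotate_left(6, 8, k=2)): [D, F, B, C, I, A, G, E, H]
After 2 (swap(4, 7)): [D, F, B, C, E, A, G, I, H]
After 3 (rotate_left(4, 7, k=1)): [D, F, B, C, A, G, I, E, H]
After 4 (reverse(6, 7)): [D, F, B, C, A, G, E, I, H]
After 5 (swap(1, 4)): [D, A, B, C, F, G, E, I, H]
After 6 (swap(7, 5)): [D, A, B, C, F, I, E, G, H]
After 7 (rotate_left(5, 8, k=1)): [D, A, B, C, F, E, G, H, I]
After 8 (swap(6, 4)): [D, A, B, C, G, E, F, H, I]
After 9 (rotate_left(2, 8, k=1)): [D, A, C, G, E, F, H, I, B]

Answer: no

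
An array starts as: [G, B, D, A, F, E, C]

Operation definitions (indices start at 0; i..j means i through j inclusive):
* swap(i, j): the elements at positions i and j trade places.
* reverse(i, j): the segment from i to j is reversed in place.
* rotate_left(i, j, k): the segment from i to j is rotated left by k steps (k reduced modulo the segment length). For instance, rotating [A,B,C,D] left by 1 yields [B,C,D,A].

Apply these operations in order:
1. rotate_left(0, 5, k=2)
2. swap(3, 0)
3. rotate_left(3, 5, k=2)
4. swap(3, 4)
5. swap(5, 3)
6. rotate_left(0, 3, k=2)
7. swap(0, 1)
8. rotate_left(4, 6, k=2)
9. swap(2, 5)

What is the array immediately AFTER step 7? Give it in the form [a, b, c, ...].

After 1 (rotate_left(0, 5, k=2)): [D, A, F, E, G, B, C]
After 2 (swap(3, 0)): [E, A, F, D, G, B, C]
After 3 (rotate_left(3, 5, k=2)): [E, A, F, B, D, G, C]
After 4 (swap(3, 4)): [E, A, F, D, B, G, C]
After 5 (swap(5, 3)): [E, A, F, G, B, D, C]
After 6 (rotate_left(0, 3, k=2)): [F, G, E, A, B, D, C]
After 7 (swap(0, 1)): [G, F, E, A, B, D, C]

Answer: [G, F, E, A, B, D, C]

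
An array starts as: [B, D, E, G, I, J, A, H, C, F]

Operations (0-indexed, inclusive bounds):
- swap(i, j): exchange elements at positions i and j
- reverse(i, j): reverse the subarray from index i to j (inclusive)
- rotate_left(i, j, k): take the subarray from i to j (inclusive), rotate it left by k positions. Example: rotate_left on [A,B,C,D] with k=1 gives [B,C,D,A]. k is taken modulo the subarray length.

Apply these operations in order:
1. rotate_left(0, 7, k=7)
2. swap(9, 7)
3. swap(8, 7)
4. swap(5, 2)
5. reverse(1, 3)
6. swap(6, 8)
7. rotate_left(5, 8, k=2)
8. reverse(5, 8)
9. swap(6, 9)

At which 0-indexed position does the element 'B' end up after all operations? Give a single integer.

Answer: 3

Derivation:
After 1 (rotate_left(0, 7, k=7)): [H, B, D, E, G, I, J, A, C, F]
After 2 (swap(9, 7)): [H, B, D, E, G, I, J, F, C, A]
After 3 (swap(8, 7)): [H, B, D, E, G, I, J, C, F, A]
After 4 (swap(5, 2)): [H, B, I, E, G, D, J, C, F, A]
After 5 (reverse(1, 3)): [H, E, I, B, G, D, J, C, F, A]
After 6 (swap(6, 8)): [H, E, I, B, G, D, F, C, J, A]
After 7 (rotate_left(5, 8, k=2)): [H, E, I, B, G, C, J, D, F, A]
After 8 (reverse(5, 8)): [H, E, I, B, G, F, D, J, C, A]
After 9 (swap(6, 9)): [H, E, I, B, G, F, A, J, C, D]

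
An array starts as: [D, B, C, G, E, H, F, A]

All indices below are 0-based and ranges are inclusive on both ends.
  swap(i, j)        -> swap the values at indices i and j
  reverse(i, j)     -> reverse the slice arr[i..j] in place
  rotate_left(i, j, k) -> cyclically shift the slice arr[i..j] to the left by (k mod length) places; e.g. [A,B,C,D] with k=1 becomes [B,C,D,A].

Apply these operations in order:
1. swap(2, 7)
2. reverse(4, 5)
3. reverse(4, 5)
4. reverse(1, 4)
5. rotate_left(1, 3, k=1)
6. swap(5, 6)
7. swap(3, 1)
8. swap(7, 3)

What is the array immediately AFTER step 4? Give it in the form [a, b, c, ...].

After 1 (swap(2, 7)): [D, B, A, G, E, H, F, C]
After 2 (reverse(4, 5)): [D, B, A, G, H, E, F, C]
After 3 (reverse(4, 5)): [D, B, A, G, E, H, F, C]
After 4 (reverse(1, 4)): [D, E, G, A, B, H, F, C]

Answer: [D, E, G, A, B, H, F, C]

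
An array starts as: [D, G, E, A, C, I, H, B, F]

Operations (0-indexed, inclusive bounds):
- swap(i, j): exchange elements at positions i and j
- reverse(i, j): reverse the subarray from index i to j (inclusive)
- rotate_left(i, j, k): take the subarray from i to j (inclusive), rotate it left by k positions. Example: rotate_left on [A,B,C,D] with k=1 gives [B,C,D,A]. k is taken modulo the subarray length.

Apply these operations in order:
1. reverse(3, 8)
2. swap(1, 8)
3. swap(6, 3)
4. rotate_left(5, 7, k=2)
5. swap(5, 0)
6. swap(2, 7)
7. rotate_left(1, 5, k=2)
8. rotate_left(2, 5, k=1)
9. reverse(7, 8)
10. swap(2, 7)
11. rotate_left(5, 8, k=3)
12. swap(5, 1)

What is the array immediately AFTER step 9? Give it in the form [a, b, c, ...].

Answer: [C, I, D, A, F, B, H, G, E]

Derivation:
After 1 (reverse(3, 8)): [D, G, E, F, B, H, I, C, A]
After 2 (swap(1, 8)): [D, A, E, F, B, H, I, C, G]
After 3 (swap(6, 3)): [D, A, E, I, B, H, F, C, G]
After 4 (rotate_left(5, 7, k=2)): [D, A, E, I, B, C, H, F, G]
After 5 (swap(5, 0)): [C, A, E, I, B, D, H, F, G]
After 6 (swap(2, 7)): [C, A, F, I, B, D, H, E, G]
After 7 (rotate_left(1, 5, k=2)): [C, I, B, D, A, F, H, E, G]
After 8 (rotate_left(2, 5, k=1)): [C, I, D, A, F, B, H, E, G]
After 9 (reverse(7, 8)): [C, I, D, A, F, B, H, G, E]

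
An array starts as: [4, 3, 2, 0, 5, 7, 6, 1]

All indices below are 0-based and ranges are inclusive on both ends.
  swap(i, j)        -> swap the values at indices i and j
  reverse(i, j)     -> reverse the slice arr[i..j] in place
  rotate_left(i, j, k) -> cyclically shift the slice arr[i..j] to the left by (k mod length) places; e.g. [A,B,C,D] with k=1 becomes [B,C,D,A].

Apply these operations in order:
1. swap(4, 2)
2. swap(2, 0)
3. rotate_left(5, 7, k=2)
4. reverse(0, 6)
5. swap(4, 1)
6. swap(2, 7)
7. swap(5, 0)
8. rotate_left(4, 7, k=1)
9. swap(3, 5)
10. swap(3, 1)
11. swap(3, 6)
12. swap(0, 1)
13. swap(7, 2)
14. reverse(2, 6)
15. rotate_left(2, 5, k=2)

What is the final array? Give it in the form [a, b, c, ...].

After 1 (swap(4, 2)): [4, 3, 5, 0, 2, 7, 6, 1]
After 2 (swap(2, 0)): [5, 3, 4, 0, 2, 7, 6, 1]
After 3 (rotate_left(5, 7, k=2)): [5, 3, 4, 0, 2, 1, 7, 6]
After 4 (reverse(0, 6)): [7, 1, 2, 0, 4, 3, 5, 6]
After 5 (swap(4, 1)): [7, 4, 2, 0, 1, 3, 5, 6]
After 6 (swap(2, 7)): [7, 4, 6, 0, 1, 3, 5, 2]
After 7 (swap(5, 0)): [3, 4, 6, 0, 1, 7, 5, 2]
After 8 (rotate_left(4, 7, k=1)): [3, 4, 6, 0, 7, 5, 2, 1]
After 9 (swap(3, 5)): [3, 4, 6, 5, 7, 0, 2, 1]
After 10 (swap(3, 1)): [3, 5, 6, 4, 7, 0, 2, 1]
After 11 (swap(3, 6)): [3, 5, 6, 2, 7, 0, 4, 1]
After 12 (swap(0, 1)): [5, 3, 6, 2, 7, 0, 4, 1]
After 13 (swap(7, 2)): [5, 3, 1, 2, 7, 0, 4, 6]
After 14 (reverse(2, 6)): [5, 3, 4, 0, 7, 2, 1, 6]
After 15 (rotate_left(2, 5, k=2)): [5, 3, 7, 2, 4, 0, 1, 6]

Answer: [5, 3, 7, 2, 4, 0, 1, 6]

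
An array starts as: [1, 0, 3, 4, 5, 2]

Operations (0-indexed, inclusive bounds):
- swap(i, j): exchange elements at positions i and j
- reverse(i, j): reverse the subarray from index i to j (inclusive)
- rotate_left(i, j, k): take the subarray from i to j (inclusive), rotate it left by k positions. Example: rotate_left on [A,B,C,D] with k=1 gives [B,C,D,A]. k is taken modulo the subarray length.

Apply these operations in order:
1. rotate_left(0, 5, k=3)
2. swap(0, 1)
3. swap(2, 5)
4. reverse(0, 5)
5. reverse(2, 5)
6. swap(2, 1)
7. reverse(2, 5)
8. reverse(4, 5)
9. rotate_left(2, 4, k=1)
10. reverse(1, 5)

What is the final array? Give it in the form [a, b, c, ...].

After 1 (rotate_left(0, 5, k=3)): [4, 5, 2, 1, 0, 3]
After 2 (swap(0, 1)): [5, 4, 2, 1, 0, 3]
After 3 (swap(2, 5)): [5, 4, 3, 1, 0, 2]
After 4 (reverse(0, 5)): [2, 0, 1, 3, 4, 5]
After 5 (reverse(2, 5)): [2, 0, 5, 4, 3, 1]
After 6 (swap(2, 1)): [2, 5, 0, 4, 3, 1]
After 7 (reverse(2, 5)): [2, 5, 1, 3, 4, 0]
After 8 (reverse(4, 5)): [2, 5, 1, 3, 0, 4]
After 9 (rotate_left(2, 4, k=1)): [2, 5, 3, 0, 1, 4]
After 10 (reverse(1, 5)): [2, 4, 1, 0, 3, 5]

Answer: [2, 4, 1, 0, 3, 5]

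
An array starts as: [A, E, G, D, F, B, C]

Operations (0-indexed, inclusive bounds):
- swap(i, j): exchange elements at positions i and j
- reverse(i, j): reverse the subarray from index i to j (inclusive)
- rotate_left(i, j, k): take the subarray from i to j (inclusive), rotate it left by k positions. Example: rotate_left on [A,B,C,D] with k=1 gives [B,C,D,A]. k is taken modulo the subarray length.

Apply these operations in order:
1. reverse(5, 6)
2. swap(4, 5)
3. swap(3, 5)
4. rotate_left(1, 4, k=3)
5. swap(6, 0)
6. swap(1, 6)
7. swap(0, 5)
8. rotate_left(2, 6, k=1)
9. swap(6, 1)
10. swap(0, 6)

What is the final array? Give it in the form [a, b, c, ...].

Answer: [A, E, G, F, B, C, D]

Derivation:
After 1 (reverse(5, 6)): [A, E, G, D, F, C, B]
After 2 (swap(4, 5)): [A, E, G, D, C, F, B]
After 3 (swap(3, 5)): [A, E, G, F, C, D, B]
After 4 (rotate_left(1, 4, k=3)): [A, C, E, G, F, D, B]
After 5 (swap(6, 0)): [B, C, E, G, F, D, A]
After 6 (swap(1, 6)): [B, A, E, G, F, D, C]
After 7 (swap(0, 5)): [D, A, E, G, F, B, C]
After 8 (rotate_left(2, 6, k=1)): [D, A, G, F, B, C, E]
After 9 (swap(6, 1)): [D, E, G, F, B, C, A]
After 10 (swap(0, 6)): [A, E, G, F, B, C, D]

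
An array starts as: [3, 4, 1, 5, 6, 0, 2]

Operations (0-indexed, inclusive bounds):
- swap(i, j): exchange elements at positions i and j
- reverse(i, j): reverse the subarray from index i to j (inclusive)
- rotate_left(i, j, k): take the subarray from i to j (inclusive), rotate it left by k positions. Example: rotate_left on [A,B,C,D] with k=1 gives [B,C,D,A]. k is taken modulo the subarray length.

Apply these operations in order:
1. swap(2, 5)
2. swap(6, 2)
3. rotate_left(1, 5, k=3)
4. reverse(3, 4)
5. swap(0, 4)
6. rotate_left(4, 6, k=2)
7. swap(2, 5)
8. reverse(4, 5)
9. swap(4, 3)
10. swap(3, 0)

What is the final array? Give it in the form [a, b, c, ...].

After 1 (swap(2, 5)): [3, 4, 0, 5, 6, 1, 2]
After 2 (swap(6, 2)): [3, 4, 2, 5, 6, 1, 0]
After 3 (rotate_left(1, 5, k=3)): [3, 6, 1, 4, 2, 5, 0]
After 4 (reverse(3, 4)): [3, 6, 1, 2, 4, 5, 0]
After 5 (swap(0, 4)): [4, 6, 1, 2, 3, 5, 0]
After 6 (rotate_left(4, 6, k=2)): [4, 6, 1, 2, 0, 3, 5]
After 7 (swap(2, 5)): [4, 6, 3, 2, 0, 1, 5]
After 8 (reverse(4, 5)): [4, 6, 3, 2, 1, 0, 5]
After 9 (swap(4, 3)): [4, 6, 3, 1, 2, 0, 5]
After 10 (swap(3, 0)): [1, 6, 3, 4, 2, 0, 5]

Answer: [1, 6, 3, 4, 2, 0, 5]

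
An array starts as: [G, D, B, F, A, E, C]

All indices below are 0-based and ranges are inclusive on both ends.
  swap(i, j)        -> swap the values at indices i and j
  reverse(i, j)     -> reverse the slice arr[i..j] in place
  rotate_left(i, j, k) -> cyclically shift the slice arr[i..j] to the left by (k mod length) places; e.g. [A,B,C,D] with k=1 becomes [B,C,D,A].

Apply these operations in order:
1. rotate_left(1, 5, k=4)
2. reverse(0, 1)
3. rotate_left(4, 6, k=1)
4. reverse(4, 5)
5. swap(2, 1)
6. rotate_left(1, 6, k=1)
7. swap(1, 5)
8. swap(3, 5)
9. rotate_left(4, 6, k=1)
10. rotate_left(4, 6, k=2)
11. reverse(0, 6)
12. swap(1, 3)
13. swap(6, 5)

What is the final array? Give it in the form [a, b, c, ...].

Answer: [D, G, A, C, B, E, F]

Derivation:
After 1 (rotate_left(1, 5, k=4)): [G, E, D, B, F, A, C]
After 2 (reverse(0, 1)): [E, G, D, B, F, A, C]
After 3 (rotate_left(4, 6, k=1)): [E, G, D, B, A, C, F]
After 4 (reverse(4, 5)): [E, G, D, B, C, A, F]
After 5 (swap(2, 1)): [E, D, G, B, C, A, F]
After 6 (rotate_left(1, 6, k=1)): [E, G, B, C, A, F, D]
After 7 (swap(1, 5)): [E, F, B, C, A, G, D]
After 8 (swap(3, 5)): [E, F, B, G, A, C, D]
After 9 (rotate_left(4, 6, k=1)): [E, F, B, G, C, D, A]
After 10 (rotate_left(4, 6, k=2)): [E, F, B, G, A, C, D]
After 11 (reverse(0, 6)): [D, C, A, G, B, F, E]
After 12 (swap(1, 3)): [D, G, A, C, B, F, E]
After 13 (swap(6, 5)): [D, G, A, C, B, E, F]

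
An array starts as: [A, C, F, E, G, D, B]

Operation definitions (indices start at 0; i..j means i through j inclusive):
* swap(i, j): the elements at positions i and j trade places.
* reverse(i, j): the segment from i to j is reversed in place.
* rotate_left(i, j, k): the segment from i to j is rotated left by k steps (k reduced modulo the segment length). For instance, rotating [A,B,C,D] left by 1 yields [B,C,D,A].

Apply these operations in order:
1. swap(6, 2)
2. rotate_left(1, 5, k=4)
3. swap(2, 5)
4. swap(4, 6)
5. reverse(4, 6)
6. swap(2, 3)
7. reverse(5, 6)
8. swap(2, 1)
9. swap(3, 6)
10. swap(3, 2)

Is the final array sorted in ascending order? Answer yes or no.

Answer: yes

Derivation:
After 1 (swap(6, 2)): [A, C, B, E, G, D, F]
After 2 (rotate_left(1, 5, k=4)): [A, D, C, B, E, G, F]
After 3 (swap(2, 5)): [A, D, G, B, E, C, F]
After 4 (swap(4, 6)): [A, D, G, B, F, C, E]
After 5 (reverse(4, 6)): [A, D, G, B, E, C, F]
After 6 (swap(2, 3)): [A, D, B, G, E, C, F]
After 7 (reverse(5, 6)): [A, D, B, G, E, F, C]
After 8 (swap(2, 1)): [A, B, D, G, E, F, C]
After 9 (swap(3, 6)): [A, B, D, C, E, F, G]
After 10 (swap(3, 2)): [A, B, C, D, E, F, G]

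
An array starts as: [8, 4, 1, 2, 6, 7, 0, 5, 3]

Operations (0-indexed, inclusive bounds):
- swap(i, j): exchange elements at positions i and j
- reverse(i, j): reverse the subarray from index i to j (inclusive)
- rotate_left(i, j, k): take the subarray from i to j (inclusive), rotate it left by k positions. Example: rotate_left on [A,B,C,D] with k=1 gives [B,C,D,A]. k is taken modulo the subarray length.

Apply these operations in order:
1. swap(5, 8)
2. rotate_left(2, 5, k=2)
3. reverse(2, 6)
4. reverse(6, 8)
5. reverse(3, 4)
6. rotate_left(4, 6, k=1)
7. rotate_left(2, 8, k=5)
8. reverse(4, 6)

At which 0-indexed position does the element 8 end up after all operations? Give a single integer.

After 1 (swap(5, 8)): [8, 4, 1, 2, 6, 3, 0, 5, 7]
After 2 (rotate_left(2, 5, k=2)): [8, 4, 6, 3, 1, 2, 0, 5, 7]
After 3 (reverse(2, 6)): [8, 4, 0, 2, 1, 3, 6, 5, 7]
After 4 (reverse(6, 8)): [8, 4, 0, 2, 1, 3, 7, 5, 6]
After 5 (reverse(3, 4)): [8, 4, 0, 1, 2, 3, 7, 5, 6]
After 6 (rotate_left(4, 6, k=1)): [8, 4, 0, 1, 3, 7, 2, 5, 6]
After 7 (rotate_left(2, 8, k=5)): [8, 4, 5, 6, 0, 1, 3, 7, 2]
After 8 (reverse(4, 6)): [8, 4, 5, 6, 3, 1, 0, 7, 2]

Answer: 0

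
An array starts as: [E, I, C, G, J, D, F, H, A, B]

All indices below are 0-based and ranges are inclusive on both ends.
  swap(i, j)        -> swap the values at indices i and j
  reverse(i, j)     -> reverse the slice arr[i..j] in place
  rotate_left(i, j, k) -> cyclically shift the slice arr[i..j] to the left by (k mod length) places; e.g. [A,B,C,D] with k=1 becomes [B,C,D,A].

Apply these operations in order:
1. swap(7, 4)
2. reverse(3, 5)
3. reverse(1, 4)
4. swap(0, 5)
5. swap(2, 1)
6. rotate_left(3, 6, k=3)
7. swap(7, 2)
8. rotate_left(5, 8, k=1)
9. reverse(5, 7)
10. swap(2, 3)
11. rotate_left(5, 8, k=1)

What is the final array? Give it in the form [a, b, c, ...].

After 1 (swap(7, 4)): [E, I, C, G, H, D, F, J, A, B]
After 2 (reverse(3, 5)): [E, I, C, D, H, G, F, J, A, B]
After 3 (reverse(1, 4)): [E, H, D, C, I, G, F, J, A, B]
After 4 (swap(0, 5)): [G, H, D, C, I, E, F, J, A, B]
After 5 (swap(2, 1)): [G, D, H, C, I, E, F, J, A, B]
After 6 (rotate_left(3, 6, k=3)): [G, D, H, F, C, I, E, J, A, B]
After 7 (swap(7, 2)): [G, D, J, F, C, I, E, H, A, B]
After 8 (rotate_left(5, 8, k=1)): [G, D, J, F, C, E, H, A, I, B]
After 9 (reverse(5, 7)): [G, D, J, F, C, A, H, E, I, B]
After 10 (swap(2, 3)): [G, D, F, J, C, A, H, E, I, B]
After 11 (rotate_left(5, 8, k=1)): [G, D, F, J, C, H, E, I, A, B]

Answer: [G, D, F, J, C, H, E, I, A, B]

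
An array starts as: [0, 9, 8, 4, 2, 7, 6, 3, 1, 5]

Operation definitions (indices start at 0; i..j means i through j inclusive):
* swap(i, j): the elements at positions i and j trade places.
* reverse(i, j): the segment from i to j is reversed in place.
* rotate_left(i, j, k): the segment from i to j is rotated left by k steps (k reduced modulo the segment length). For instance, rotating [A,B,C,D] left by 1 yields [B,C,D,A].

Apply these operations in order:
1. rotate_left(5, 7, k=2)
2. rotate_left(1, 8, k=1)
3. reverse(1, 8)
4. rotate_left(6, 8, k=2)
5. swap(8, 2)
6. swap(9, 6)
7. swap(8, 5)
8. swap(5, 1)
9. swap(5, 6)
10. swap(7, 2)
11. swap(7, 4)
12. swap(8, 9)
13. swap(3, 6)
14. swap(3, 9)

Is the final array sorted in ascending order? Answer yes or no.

After 1 (rotate_left(5, 7, k=2)): [0, 9, 8, 4, 2, 3, 7, 6, 1, 5]
After 2 (rotate_left(1, 8, k=1)): [0, 8, 4, 2, 3, 7, 6, 1, 9, 5]
After 3 (reverse(1, 8)): [0, 9, 1, 6, 7, 3, 2, 4, 8, 5]
After 4 (rotate_left(6, 8, k=2)): [0, 9, 1, 6, 7, 3, 8, 2, 4, 5]
After 5 (swap(8, 2)): [0, 9, 4, 6, 7, 3, 8, 2, 1, 5]
After 6 (swap(9, 6)): [0, 9, 4, 6, 7, 3, 5, 2, 1, 8]
After 7 (swap(8, 5)): [0, 9, 4, 6, 7, 1, 5, 2, 3, 8]
After 8 (swap(5, 1)): [0, 1, 4, 6, 7, 9, 5, 2, 3, 8]
After 9 (swap(5, 6)): [0, 1, 4, 6, 7, 5, 9, 2, 3, 8]
After 10 (swap(7, 2)): [0, 1, 2, 6, 7, 5, 9, 4, 3, 8]
After 11 (swap(7, 4)): [0, 1, 2, 6, 4, 5, 9, 7, 3, 8]
After 12 (swap(8, 9)): [0, 1, 2, 6, 4, 5, 9, 7, 8, 3]
After 13 (swap(3, 6)): [0, 1, 2, 9, 4, 5, 6, 7, 8, 3]
After 14 (swap(3, 9)): [0, 1, 2, 3, 4, 5, 6, 7, 8, 9]

Answer: yes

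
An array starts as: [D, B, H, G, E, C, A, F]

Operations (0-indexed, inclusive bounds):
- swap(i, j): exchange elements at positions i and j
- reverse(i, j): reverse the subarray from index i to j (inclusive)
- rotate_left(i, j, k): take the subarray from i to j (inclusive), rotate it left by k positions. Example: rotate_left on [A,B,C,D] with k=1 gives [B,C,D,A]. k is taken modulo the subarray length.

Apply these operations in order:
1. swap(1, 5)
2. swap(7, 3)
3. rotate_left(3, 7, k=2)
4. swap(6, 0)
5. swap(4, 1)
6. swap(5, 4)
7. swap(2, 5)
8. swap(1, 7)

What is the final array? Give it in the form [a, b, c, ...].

After 1 (swap(1, 5)): [D, C, H, G, E, B, A, F]
After 2 (swap(7, 3)): [D, C, H, F, E, B, A, G]
After 3 (rotate_left(3, 7, k=2)): [D, C, H, B, A, G, F, E]
After 4 (swap(6, 0)): [F, C, H, B, A, G, D, E]
After 5 (swap(4, 1)): [F, A, H, B, C, G, D, E]
After 6 (swap(5, 4)): [F, A, H, B, G, C, D, E]
After 7 (swap(2, 5)): [F, A, C, B, G, H, D, E]
After 8 (swap(1, 7)): [F, E, C, B, G, H, D, A]

Answer: [F, E, C, B, G, H, D, A]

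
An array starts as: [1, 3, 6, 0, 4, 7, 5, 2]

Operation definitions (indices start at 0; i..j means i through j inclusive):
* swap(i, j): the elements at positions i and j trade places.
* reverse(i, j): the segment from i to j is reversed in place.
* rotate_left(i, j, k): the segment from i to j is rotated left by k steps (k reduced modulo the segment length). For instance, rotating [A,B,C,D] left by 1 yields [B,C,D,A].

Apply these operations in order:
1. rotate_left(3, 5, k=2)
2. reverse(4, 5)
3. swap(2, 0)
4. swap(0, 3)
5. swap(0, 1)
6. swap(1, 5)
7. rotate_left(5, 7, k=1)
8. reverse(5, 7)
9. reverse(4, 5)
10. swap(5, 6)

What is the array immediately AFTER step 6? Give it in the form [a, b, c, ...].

Answer: [3, 0, 1, 6, 4, 7, 5, 2]

Derivation:
After 1 (rotate_left(3, 5, k=2)): [1, 3, 6, 7, 0, 4, 5, 2]
After 2 (reverse(4, 5)): [1, 3, 6, 7, 4, 0, 5, 2]
After 3 (swap(2, 0)): [6, 3, 1, 7, 4, 0, 5, 2]
After 4 (swap(0, 3)): [7, 3, 1, 6, 4, 0, 5, 2]
After 5 (swap(0, 1)): [3, 7, 1, 6, 4, 0, 5, 2]
After 6 (swap(1, 5)): [3, 0, 1, 6, 4, 7, 5, 2]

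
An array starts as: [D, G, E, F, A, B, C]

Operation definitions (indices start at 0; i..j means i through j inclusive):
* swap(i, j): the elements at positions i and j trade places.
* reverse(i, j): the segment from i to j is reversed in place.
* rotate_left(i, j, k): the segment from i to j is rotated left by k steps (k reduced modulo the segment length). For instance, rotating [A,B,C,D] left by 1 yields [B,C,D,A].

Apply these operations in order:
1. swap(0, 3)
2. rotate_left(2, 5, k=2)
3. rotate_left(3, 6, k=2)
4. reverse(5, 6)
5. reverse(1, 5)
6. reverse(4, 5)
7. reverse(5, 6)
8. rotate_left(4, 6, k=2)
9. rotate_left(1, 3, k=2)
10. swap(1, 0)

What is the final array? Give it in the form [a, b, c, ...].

After 1 (swap(0, 3)): [F, G, E, D, A, B, C]
After 2 (rotate_left(2, 5, k=2)): [F, G, A, B, E, D, C]
After 3 (rotate_left(3, 6, k=2)): [F, G, A, D, C, B, E]
After 4 (reverse(5, 6)): [F, G, A, D, C, E, B]
After 5 (reverse(1, 5)): [F, E, C, D, A, G, B]
After 6 (reverse(4, 5)): [F, E, C, D, G, A, B]
After 7 (reverse(5, 6)): [F, E, C, D, G, B, A]
After 8 (rotate_left(4, 6, k=2)): [F, E, C, D, A, G, B]
After 9 (rotate_left(1, 3, k=2)): [F, D, E, C, A, G, B]
After 10 (swap(1, 0)): [D, F, E, C, A, G, B]

Answer: [D, F, E, C, A, G, B]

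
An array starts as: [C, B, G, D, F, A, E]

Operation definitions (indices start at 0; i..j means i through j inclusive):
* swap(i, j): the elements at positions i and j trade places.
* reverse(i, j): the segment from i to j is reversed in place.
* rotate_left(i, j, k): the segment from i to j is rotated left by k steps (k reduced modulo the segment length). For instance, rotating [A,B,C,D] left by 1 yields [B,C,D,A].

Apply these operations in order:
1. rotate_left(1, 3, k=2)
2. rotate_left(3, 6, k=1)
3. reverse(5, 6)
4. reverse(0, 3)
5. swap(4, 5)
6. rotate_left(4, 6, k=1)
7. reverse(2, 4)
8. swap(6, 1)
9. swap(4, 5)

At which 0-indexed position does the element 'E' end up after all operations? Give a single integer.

Answer: 4

Derivation:
After 1 (rotate_left(1, 3, k=2)): [C, D, B, G, F, A, E]
After 2 (rotate_left(3, 6, k=1)): [C, D, B, F, A, E, G]
After 3 (reverse(5, 6)): [C, D, B, F, A, G, E]
After 4 (reverse(0, 3)): [F, B, D, C, A, G, E]
After 5 (swap(4, 5)): [F, B, D, C, G, A, E]
After 6 (rotate_left(4, 6, k=1)): [F, B, D, C, A, E, G]
After 7 (reverse(2, 4)): [F, B, A, C, D, E, G]
After 8 (swap(6, 1)): [F, G, A, C, D, E, B]
After 9 (swap(4, 5)): [F, G, A, C, E, D, B]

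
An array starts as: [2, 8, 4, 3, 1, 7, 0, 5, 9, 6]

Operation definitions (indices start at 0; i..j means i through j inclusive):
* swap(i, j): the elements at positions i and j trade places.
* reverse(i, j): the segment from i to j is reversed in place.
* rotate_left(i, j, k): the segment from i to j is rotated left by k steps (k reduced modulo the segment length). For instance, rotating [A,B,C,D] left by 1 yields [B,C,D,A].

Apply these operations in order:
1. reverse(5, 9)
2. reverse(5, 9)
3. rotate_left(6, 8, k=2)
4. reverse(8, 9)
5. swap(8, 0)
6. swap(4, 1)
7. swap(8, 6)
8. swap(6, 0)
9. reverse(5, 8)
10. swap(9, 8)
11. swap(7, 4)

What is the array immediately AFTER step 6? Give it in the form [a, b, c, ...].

After 1 (reverse(5, 9)): [2, 8, 4, 3, 1, 6, 9, 5, 0, 7]
After 2 (reverse(5, 9)): [2, 8, 4, 3, 1, 7, 0, 5, 9, 6]
After 3 (rotate_left(6, 8, k=2)): [2, 8, 4, 3, 1, 7, 9, 0, 5, 6]
After 4 (reverse(8, 9)): [2, 8, 4, 3, 1, 7, 9, 0, 6, 5]
After 5 (swap(8, 0)): [6, 8, 4, 3, 1, 7, 9, 0, 2, 5]
After 6 (swap(4, 1)): [6, 1, 4, 3, 8, 7, 9, 0, 2, 5]

Answer: [6, 1, 4, 3, 8, 7, 9, 0, 2, 5]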